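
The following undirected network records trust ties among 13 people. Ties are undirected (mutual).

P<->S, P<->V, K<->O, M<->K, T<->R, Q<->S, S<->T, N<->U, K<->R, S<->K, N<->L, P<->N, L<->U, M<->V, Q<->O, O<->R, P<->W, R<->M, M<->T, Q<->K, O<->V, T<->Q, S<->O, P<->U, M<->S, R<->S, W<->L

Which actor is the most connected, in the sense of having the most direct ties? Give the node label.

Degrees — K:5, L:3, M:5, N:3, O:5, P:5, Q:4, R:5, S:7, T:4, U:3, V:3, W:2.
The maximum is 7, attained only by S.

S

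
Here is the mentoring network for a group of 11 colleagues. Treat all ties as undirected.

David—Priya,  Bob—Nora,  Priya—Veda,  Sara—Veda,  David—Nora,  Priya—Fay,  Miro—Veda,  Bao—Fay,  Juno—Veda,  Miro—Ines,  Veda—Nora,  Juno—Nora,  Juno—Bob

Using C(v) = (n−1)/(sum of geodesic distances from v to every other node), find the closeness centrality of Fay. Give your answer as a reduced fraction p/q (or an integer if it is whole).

Distances from Fay: Bao:1, Bob:4, David:2, Ines:4, Juno:3, Miro:3, Nora:3, Priya:1, Sara:3, Veda:2. Sum = 26.
n = 11, so closeness = 10/26 = 5/13.

5/13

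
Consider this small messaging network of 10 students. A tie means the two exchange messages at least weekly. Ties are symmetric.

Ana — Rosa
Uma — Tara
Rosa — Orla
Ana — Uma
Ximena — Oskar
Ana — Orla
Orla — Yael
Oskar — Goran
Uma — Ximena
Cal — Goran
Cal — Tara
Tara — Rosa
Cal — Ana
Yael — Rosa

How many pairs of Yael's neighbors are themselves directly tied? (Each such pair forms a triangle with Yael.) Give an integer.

1

Yael's neighbors: Orla and Rosa.
Neighbor pairs that are themselves tied: Yael–Orla–Rosa. Each forms one triangle with Yael, for 1 in total.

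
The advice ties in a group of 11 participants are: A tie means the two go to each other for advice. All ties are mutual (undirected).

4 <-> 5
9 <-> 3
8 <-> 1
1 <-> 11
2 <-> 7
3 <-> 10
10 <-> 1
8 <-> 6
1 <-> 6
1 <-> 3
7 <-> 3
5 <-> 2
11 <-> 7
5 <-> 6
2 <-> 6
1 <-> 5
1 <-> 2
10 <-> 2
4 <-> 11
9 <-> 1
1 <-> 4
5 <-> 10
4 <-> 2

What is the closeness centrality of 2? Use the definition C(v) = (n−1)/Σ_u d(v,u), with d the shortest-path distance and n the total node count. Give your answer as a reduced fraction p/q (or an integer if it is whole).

5/7

Distances from 2: 1:1, 3:2, 4:1, 5:1, 6:1, 7:1, 8:2, 9:2, 10:1, 11:2. Sum = 14.
n = 11, so closeness = 10/14 = 5/7.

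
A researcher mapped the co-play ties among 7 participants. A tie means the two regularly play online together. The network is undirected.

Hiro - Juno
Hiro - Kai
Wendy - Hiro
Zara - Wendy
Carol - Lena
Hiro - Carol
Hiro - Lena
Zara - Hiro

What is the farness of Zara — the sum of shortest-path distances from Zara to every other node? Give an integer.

10

Distances from Zara: Carol:2, Hiro:1, Juno:2, Kai:2, Lena:2, Wendy:1.
Sum = 2 + 1 + 2 + 2 + 2 + 1 = 10.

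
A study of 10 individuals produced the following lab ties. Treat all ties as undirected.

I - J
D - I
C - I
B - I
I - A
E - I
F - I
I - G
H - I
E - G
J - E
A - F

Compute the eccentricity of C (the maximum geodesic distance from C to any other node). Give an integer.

2

Distances from C: A:2, B:2, D:2, E:2, F:2, G:2, H:2, I:1, J:2.
The largest is 2 (to A, F, E, D, J, H, B, and G), so the eccentricity of C is 2.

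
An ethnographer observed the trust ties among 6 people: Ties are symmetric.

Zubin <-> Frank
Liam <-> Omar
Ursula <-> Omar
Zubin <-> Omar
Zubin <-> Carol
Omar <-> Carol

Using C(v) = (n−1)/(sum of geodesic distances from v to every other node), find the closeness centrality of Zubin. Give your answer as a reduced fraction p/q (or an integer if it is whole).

Distances from Zubin: Carol:1, Frank:1, Liam:2, Omar:1, Ursula:2. Sum = 7.
n = 6, so closeness = 5/7.

5/7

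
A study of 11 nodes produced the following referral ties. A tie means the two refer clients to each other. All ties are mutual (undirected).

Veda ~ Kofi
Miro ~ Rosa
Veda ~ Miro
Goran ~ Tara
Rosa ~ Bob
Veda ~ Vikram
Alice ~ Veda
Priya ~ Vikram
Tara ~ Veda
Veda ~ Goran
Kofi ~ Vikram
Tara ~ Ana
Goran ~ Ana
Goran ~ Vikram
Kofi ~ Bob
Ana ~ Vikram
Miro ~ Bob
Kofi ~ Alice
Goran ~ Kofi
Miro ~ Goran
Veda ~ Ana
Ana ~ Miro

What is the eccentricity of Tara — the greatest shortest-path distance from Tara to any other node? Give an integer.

Distances from Tara: Alice:2, Ana:1, Bob:3, Goran:1, Kofi:2, Miro:2, Priya:3, Rosa:3, Veda:1, Vikram:2.
The largest is 3 (to Priya, Bob, and Rosa), so the eccentricity of Tara is 3.

3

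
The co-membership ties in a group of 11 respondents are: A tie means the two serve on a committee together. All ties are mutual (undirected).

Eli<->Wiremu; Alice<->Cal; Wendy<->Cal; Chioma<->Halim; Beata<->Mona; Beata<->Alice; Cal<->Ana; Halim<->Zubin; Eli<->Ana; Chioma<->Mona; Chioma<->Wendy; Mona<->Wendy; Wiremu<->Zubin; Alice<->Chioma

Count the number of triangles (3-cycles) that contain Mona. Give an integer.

1

Mona's neighbors: Beata, Chioma, and Wendy.
Neighbor pairs that are themselves tied: Mona–Chioma–Wendy. Each forms one triangle with Mona, for 1 in total.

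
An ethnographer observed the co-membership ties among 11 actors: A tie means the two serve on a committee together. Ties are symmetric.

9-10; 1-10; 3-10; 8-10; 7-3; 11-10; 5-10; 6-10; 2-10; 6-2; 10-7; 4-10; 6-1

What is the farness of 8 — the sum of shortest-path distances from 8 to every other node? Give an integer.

19

Distances from 8: 1:2, 2:2, 3:2, 4:2, 5:2, 6:2, 7:2, 9:2, 10:1, 11:2.
Sum = 2 + 2 + 2 + 2 + 2 + 2 + 2 + 2 + 1 + 2 = 19.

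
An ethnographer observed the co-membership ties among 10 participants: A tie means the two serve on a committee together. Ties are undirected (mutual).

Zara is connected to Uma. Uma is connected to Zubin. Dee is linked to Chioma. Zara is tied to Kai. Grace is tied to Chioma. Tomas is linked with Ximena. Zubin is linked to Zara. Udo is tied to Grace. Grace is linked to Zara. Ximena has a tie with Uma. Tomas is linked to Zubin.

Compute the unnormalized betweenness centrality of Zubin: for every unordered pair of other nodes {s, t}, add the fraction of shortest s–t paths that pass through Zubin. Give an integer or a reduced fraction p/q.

Pairs whose geodesics pass through Zubin — Grace–Tomas: 1; Udo–Tomas: 1; Kai–Tomas: 1; Uma–Tomas: 1/2; Tomas–Zara: 1; Tomas–Chioma: 1; Tomas–Dee: 1.
All other pairs contribute 0.
Summing the contributions gives betweenness(Zubin) = 13/2.

13/2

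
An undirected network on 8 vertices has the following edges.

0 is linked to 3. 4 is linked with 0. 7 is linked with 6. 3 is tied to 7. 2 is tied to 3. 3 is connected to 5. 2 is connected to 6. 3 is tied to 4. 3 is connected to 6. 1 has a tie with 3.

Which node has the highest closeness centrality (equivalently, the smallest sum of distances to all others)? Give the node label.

Farness (sum of distances to all others) for each node — 0:12, 1:13, 2:12, 3:7, 4:12, 5:13, 6:11, 7:12.
The smallest farness is 7, for 3, so 3 has the highest closeness.

3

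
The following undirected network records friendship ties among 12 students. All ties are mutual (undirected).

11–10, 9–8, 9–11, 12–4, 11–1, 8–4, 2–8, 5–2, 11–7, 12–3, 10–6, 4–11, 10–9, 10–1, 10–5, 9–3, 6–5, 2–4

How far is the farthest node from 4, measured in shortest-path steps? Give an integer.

Distances from 4: 1:2, 2:1, 3:2, 5:2, 6:3, 7:2, 8:1, 9:2, 10:2, 11:1, 12:1.
The largest is 3 (to 6), so the eccentricity of 4 is 3.

3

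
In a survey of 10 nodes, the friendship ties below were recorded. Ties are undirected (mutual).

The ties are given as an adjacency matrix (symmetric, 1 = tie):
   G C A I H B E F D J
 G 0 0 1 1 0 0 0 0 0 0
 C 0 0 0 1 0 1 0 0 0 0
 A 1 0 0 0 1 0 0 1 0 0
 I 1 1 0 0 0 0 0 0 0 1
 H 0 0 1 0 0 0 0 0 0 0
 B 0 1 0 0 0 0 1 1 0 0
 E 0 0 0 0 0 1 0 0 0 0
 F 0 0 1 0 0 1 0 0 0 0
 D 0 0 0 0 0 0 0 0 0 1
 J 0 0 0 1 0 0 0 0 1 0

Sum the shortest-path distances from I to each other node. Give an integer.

18

Distances from I: A:2, B:2, C:1, D:2, E:3, F:3, G:1, H:3, J:1.
Sum = 2 + 2 + 1 + 2 + 3 + 3 + 1 + 3 + 1 = 18.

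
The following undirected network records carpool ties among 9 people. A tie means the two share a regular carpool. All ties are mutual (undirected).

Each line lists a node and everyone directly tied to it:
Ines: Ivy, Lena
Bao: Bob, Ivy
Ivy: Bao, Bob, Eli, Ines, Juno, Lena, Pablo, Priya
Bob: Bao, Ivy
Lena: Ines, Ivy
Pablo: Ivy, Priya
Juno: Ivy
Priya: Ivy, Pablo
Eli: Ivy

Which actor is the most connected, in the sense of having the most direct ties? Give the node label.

Degrees — Bao:2, Bob:2, Eli:1, Ines:2, Ivy:8, Juno:1, Lena:2, Pablo:2, Priya:2.
The maximum is 8, attained only by Ivy.

Ivy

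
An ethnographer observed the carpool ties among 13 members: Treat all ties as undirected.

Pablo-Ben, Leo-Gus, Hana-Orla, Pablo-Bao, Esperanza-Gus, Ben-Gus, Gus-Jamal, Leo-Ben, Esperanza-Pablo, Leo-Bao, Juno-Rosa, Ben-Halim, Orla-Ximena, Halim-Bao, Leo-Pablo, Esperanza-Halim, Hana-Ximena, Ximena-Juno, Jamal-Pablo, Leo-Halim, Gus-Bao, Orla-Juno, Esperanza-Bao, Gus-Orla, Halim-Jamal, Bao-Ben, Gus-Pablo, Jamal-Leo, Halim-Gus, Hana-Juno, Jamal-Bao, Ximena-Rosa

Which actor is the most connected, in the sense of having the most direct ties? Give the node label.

Degrees — Bao:7, Ben:5, Esperanza:4, Gus:8, Halim:6, Hana:3, Jamal:5, Juno:4, Leo:6, Orla:4, Pablo:6, Rosa:2, Ximena:4.
The maximum is 8, attained only by Gus.

Gus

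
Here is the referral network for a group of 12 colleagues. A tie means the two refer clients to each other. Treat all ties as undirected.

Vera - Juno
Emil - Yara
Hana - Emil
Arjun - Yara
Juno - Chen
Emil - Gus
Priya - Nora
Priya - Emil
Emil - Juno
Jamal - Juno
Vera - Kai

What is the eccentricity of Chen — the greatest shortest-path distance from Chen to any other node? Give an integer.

4

Distances from Chen: Arjun:4, Emil:2, Gus:3, Hana:3, Jamal:2, Juno:1, Kai:3, Nora:4, Priya:3, Vera:2, Yara:3.
The largest is 4 (to Nora and Arjun), so the eccentricity of Chen is 4.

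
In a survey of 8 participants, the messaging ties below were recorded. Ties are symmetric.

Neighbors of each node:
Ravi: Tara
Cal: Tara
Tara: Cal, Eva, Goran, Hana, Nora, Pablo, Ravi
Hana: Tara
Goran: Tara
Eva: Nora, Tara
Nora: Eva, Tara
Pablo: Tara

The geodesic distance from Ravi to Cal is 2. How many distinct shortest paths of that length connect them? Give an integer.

1

The shortest distance is 2, and the only length-2 path is Ravi–Tara–Cal. So there is exactly 1 shortest path.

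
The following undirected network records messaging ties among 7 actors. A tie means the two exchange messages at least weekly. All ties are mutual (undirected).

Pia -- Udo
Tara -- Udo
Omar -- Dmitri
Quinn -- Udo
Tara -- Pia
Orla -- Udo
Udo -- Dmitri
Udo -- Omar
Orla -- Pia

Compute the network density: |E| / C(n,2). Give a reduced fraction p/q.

3/7

There are 9 edges and 7 nodes, so the maximum possible is C(7,2) = 21.
Density = 9/21 = 3/7.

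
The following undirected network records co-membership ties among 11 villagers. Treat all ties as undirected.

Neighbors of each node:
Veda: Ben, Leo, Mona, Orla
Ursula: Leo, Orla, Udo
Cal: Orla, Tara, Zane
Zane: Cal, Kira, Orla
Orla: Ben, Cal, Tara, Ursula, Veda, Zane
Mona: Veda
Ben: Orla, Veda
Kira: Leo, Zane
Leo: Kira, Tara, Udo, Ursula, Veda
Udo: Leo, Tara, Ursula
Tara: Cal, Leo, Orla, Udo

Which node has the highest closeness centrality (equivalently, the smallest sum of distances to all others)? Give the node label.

Orla

Farness (sum of distances to all others) for each node — Ben:20, Cal:18, Kira:20, Leo:15, Mona:25, Orla:14, Tara:17, Udo:20, Ursula:18, Veda:16, Zane:19.
The smallest farness is 14, for Orla, so Orla has the highest closeness.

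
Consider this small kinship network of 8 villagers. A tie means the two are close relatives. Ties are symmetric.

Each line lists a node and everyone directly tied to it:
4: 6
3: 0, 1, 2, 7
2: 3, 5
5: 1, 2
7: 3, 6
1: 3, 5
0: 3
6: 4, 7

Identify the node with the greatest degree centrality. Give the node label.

Degrees — 0:1, 1:2, 2:2, 3:4, 4:1, 5:2, 6:2, 7:2.
The maximum is 4, attained only by 3.

3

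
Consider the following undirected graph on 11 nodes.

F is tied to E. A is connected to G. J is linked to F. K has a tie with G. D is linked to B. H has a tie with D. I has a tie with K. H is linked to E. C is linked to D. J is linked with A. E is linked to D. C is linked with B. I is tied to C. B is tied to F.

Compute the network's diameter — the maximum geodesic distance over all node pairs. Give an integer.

5

Eccentricity of each node (its greatest distance to any other): A:4, B:4, C:4, D:4, E:4, F:4, G:5, H:5, I:4, J:4, K:4.
The maximum eccentricity is 5, realized for instance by the pair H–G via H – E – F – J – A – G. So the diameter is 5.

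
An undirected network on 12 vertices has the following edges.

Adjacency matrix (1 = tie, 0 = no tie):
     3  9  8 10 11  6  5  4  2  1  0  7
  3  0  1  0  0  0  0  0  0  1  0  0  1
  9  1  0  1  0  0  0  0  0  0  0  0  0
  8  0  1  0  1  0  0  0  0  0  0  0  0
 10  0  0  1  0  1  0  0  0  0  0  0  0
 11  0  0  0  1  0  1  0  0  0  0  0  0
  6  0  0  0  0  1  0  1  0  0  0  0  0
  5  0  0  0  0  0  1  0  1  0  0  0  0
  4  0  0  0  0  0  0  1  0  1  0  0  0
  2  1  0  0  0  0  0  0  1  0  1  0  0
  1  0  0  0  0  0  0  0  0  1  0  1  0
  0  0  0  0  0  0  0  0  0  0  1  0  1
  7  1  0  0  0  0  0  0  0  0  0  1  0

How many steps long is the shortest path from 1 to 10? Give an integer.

5

One shortest route is 1 – 2 – 3 – 9 – 8 – 10, which uses 5 edges, and at distance 4 from 1 we only reach {6, 8}, which does not include 10. So d(1,10) = 5.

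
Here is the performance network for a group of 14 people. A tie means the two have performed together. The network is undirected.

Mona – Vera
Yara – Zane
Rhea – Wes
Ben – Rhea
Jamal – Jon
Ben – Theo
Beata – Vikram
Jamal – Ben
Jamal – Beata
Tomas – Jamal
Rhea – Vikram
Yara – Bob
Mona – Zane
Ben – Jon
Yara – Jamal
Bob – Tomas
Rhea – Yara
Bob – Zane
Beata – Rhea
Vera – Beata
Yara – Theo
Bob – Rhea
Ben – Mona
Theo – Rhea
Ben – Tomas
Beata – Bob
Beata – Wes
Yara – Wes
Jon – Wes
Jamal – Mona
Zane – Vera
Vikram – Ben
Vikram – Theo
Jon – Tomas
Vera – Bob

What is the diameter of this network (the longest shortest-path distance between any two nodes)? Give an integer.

3

Eccentricity of each node (its greatest distance to any other): Beata:2, Ben:2, Bob:2, Jamal:2, Jon:3, Mona:3, Rhea:2, Theo:3, Tomas:2, Vera:3, Vikram:3, Wes:3, Yara:2, Zane:3.
The maximum eccentricity is 3, realized for instance by the pair Mona–Wes via Mona – Ben – Rhea – Wes. So the diameter is 3.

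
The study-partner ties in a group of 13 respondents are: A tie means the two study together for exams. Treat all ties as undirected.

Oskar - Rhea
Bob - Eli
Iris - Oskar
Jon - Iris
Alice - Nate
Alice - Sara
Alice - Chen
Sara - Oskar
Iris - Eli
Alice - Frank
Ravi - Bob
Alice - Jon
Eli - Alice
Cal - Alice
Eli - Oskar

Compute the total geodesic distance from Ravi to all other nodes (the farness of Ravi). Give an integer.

40

Distances from Ravi: Alice:3, Bob:1, Cal:4, Chen:4, Eli:2, Frank:4, Iris:3, Jon:4, Nate:4, Oskar:3, Rhea:4, Sara:4.
Sum = 3 + 1 + 4 + 4 + 2 + 4 + 3 + 4 + 4 + 3 + 4 + 4 = 40.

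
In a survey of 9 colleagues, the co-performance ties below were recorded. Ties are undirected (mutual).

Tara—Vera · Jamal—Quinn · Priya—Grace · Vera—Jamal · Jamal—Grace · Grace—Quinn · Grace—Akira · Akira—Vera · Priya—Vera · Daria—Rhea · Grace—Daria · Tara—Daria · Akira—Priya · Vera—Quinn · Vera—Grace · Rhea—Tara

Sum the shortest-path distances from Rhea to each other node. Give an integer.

18

Distances from Rhea: Akira:3, Daria:1, Grace:2, Jamal:3, Priya:3, Quinn:3, Tara:1, Vera:2.
Sum = 3 + 1 + 2 + 3 + 3 + 3 + 1 + 2 = 18.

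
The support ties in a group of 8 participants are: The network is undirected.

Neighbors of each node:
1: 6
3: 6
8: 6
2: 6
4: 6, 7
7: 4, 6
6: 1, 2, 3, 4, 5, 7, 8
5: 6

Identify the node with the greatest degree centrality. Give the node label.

6

Degrees — 1:1, 2:1, 3:1, 4:2, 5:1, 6:7, 7:2, 8:1.
The maximum is 7, attained only by 6.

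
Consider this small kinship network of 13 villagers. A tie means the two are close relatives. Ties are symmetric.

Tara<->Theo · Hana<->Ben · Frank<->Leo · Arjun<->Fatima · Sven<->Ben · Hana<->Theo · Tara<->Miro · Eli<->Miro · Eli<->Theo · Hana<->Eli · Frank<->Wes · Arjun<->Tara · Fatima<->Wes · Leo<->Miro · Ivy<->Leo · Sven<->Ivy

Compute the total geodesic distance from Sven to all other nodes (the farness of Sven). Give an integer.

Distances from Sven: Arjun:5, Ben:1, Eli:3, Fatima:5, Frank:3, Hana:2, Ivy:1, Leo:2, Miro:3, Tara:4, Theo:3, Wes:4.
Sum = 5 + 1 + 3 + 5 + 3 + 2 + 1 + 2 + 3 + 4 + 3 + 4 = 36.

36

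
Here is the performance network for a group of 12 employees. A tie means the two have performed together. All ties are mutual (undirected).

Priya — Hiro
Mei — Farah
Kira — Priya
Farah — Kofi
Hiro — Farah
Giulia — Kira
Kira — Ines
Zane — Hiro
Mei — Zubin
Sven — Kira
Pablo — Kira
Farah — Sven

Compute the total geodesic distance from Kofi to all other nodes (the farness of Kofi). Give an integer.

31

Distances from Kofi: Farah:1, Giulia:4, Hiro:2, Ines:4, Kira:3, Mei:2, Pablo:4, Priya:3, Sven:2, Zane:3, Zubin:3.
Sum = 1 + 4 + 2 + 4 + 3 + 2 + 4 + 3 + 2 + 3 + 3 = 31.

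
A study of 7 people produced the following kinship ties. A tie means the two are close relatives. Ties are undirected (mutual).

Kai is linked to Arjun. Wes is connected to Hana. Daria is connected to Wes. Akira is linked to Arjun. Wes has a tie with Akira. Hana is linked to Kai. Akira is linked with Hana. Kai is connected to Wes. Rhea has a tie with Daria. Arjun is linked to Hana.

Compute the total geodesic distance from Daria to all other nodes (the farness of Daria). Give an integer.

11

Distances from Daria: Akira:2, Arjun:3, Hana:2, Kai:2, Rhea:1, Wes:1.
Sum = 2 + 3 + 2 + 2 + 1 + 1 = 11.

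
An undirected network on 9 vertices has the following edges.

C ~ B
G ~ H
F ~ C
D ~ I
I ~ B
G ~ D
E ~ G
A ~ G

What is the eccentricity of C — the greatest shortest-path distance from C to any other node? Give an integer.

Distances from C: A:5, B:1, D:3, E:5, F:1, G:4, H:5, I:2.
The largest is 5 (to A, H, and E), so the eccentricity of C is 5.

5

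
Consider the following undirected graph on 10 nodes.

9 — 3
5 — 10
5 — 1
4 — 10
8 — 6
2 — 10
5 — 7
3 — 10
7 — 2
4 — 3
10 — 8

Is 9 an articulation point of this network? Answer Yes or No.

Even without 9, every remaining node can still reach every other (the residual graph is connected), so 9 is not a cut vertex.

No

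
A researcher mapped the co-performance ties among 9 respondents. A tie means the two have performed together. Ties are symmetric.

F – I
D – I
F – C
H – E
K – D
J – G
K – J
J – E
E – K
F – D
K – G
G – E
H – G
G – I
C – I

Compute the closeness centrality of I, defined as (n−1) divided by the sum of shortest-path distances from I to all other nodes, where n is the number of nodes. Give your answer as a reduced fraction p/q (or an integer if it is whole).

Distances from I: C:1, D:1, E:2, F:1, G:1, H:2, J:2, K:2. Sum = 12.
n = 9, so closeness = 8/12 = 2/3.

2/3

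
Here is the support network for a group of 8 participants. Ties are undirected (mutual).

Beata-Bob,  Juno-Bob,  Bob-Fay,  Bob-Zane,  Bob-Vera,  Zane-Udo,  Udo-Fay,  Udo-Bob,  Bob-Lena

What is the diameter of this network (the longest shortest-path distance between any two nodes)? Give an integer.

Eccentricity of each node (its greatest distance to any other): Beata:2, Bob:1, Fay:2, Juno:2, Lena:2, Udo:2, Vera:2, Zane:2.
The maximum eccentricity is 2, realized for instance by the pair Beata–Zane via Beata – Bob – Zane. So the diameter is 2.

2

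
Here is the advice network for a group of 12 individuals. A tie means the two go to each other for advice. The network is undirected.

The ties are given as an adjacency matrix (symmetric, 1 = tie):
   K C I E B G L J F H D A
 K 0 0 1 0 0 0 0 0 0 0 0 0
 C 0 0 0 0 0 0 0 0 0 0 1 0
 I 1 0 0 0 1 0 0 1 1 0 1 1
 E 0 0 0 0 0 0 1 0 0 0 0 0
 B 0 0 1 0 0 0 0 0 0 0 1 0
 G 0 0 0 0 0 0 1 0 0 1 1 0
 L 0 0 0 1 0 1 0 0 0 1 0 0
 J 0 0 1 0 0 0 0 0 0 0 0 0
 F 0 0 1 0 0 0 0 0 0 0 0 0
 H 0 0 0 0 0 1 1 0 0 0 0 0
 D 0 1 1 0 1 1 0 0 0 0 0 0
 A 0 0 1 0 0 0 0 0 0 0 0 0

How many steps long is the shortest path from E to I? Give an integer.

4

One shortest route is E – L – G – D – I, which uses 4 edges, and at distance 3 from E we only reach {D}, which does not include I. So d(E,I) = 4.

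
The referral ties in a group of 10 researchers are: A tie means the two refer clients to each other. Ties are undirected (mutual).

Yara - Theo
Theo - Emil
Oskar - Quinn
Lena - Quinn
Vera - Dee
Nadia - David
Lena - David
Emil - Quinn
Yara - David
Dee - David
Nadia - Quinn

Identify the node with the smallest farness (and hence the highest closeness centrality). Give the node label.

Farness (sum of distances to all others) for each node — David:16, Dee:22, Emil:22, Lena:18, Nadia:18, Oskar:26, Quinn:18, Theo:22, Vera:30, Yara:20.
The smallest farness is 16, for David, so David has the highest closeness.

David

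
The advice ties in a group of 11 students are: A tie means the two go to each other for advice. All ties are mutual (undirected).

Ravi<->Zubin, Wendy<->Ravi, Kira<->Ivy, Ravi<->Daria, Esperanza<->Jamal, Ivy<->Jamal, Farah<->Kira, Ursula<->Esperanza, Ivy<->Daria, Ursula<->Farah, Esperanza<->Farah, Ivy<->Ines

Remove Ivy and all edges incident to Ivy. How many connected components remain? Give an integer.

Without Ivy, the remaining ties split the others into: {Daria, Ravi, Wendy, Zubin}; {Esperanza, Farah, Jamal, Kira, Ursula}; {Ines}.
That's 3 separate components.

3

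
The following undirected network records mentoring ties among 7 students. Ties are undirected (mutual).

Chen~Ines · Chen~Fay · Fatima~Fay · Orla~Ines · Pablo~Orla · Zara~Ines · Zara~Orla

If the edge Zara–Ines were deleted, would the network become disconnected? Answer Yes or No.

No

Even without that edge, Zara still reaches Ines via Zara – Orla – Ines, so the network stays connected. Not a bridge.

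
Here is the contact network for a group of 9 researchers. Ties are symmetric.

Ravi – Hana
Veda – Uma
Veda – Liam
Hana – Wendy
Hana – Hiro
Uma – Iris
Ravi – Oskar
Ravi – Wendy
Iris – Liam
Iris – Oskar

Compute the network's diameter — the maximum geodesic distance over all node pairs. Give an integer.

Eccentricity of each node (its greatest distance to any other): Hana:5, Hiro:6, Iris:4, Liam:5, Oskar:3, Ravi:4, Uma:5, Veda:6, Wendy:5.
The maximum eccentricity is 6, realized for instance by the pair Hiro–Veda via Hiro – Hana – Ravi – Oskar – Iris – Uma – Veda. So the diameter is 6.

6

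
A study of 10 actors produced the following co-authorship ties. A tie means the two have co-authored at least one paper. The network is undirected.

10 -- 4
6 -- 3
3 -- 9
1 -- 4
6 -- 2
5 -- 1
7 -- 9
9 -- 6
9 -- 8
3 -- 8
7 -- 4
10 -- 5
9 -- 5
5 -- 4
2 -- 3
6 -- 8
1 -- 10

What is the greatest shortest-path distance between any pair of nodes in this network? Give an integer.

4

Eccentricity of each node (its greatest distance to any other): 1:4, 2:4, 3:3, 4:4, 5:3, 6:3, 7:3, 8:3, 9:2, 10:4.
The maximum eccentricity is 4, realized for instance by the pair 1–2 via 1 – 5 – 9 – 6 – 2. So the diameter is 4.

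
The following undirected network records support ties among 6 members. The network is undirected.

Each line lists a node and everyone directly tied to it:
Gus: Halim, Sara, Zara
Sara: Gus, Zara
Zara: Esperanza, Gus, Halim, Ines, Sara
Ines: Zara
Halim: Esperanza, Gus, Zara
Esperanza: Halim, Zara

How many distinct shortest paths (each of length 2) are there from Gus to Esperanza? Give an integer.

The shortest distance is 2. The length-2 paths are: Gus–Zara–Esperanza; Gus–Halim–Esperanza.
That gives 2 distinct shortest paths.

2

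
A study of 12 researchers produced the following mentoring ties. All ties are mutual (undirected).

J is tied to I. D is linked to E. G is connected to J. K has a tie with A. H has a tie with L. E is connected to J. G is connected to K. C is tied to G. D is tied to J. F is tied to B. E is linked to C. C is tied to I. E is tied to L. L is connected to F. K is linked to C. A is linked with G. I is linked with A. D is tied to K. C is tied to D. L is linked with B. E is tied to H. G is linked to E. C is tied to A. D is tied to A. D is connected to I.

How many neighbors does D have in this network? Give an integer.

6

D is directly tied to A, C, E, I, J, and K. That is 6 neighbors, so the degree of D is 6.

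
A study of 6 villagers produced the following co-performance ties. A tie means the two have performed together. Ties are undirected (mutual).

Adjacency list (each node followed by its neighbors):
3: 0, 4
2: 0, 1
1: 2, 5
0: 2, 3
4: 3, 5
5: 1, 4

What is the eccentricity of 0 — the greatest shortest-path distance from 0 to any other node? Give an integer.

3

Distances from 0: 1:2, 2:1, 3:1, 4:2, 5:3.
The largest is 3 (to 5), so the eccentricity of 0 is 3.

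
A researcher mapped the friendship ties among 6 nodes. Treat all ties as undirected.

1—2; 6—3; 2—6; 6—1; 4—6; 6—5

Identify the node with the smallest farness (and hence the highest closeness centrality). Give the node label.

Farness (sum of distances to all others) for each node — 1:8, 2:8, 3:9, 4:9, 5:9, 6:5.
The smallest farness is 5, for 6, so 6 has the highest closeness.

6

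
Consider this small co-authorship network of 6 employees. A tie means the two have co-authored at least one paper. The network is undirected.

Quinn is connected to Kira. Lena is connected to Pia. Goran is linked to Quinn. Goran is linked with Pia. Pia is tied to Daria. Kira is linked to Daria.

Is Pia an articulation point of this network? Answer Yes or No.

Removing Pia leaves {Daria, Goran, Kira, and Quinn} with no path to {Lena}, so the network splits into 2 components. Pia is a cut vertex.

Yes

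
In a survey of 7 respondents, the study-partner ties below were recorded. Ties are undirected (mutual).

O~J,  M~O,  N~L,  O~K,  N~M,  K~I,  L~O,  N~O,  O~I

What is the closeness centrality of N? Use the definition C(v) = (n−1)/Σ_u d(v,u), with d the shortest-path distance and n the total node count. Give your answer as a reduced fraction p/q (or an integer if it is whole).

2/3

Distances from N: I:2, J:2, K:2, L:1, M:1, O:1. Sum = 9.
n = 7, so closeness = 6/9 = 2/3.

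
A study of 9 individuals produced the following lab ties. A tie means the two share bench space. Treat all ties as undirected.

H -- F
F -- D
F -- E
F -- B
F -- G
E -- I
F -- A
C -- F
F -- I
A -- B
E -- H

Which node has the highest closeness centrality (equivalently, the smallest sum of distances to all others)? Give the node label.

Farness (sum of distances to all others) for each node — A:14, B:14, C:15, D:15, E:13, F:8, G:15, H:14, I:14.
The smallest farness is 8, for F, so F has the highest closeness.

F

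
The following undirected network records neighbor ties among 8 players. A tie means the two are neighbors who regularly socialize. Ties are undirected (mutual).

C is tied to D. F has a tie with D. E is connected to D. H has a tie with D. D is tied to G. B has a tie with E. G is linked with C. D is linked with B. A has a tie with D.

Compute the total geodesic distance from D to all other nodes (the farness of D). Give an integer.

Distances from D: A:1, B:1, C:1, E:1, F:1, G:1, H:1.
Sum = 1 + 1 + 1 + 1 + 1 + 1 + 1 = 7.

7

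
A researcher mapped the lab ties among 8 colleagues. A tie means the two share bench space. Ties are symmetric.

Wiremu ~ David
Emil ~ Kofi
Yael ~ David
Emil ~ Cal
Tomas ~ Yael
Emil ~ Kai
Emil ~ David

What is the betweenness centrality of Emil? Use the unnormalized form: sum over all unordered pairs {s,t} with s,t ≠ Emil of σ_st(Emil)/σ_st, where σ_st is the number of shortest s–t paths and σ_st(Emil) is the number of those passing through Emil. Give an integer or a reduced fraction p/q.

15

Pairs whose geodesics pass through Emil — Yael–Kofi: 1; Yael–Kai: 1; Yael–Cal: 1; David–Kofi: 1; David–Kai: 1; David–Cal: 1; Wiremu–Kofi: 1; Wiremu–Kai: 1; Wiremu–Cal: 1; Kofi–Tomas: 1; Kofi–Kai: 1; Kofi–Cal: 1; Tomas–Kai: 1; Tomas–Cal: 1 … (+1 more pairs).
All other pairs contribute 0.
Summing the contributions gives betweenness(Emil) = 15.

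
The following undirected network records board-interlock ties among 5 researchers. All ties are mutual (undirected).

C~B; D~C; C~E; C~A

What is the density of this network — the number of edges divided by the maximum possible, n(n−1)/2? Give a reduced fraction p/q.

2/5

There are 4 edges and 5 nodes, so the maximum possible is C(5,2) = 10.
Density = 4/10 = 2/5.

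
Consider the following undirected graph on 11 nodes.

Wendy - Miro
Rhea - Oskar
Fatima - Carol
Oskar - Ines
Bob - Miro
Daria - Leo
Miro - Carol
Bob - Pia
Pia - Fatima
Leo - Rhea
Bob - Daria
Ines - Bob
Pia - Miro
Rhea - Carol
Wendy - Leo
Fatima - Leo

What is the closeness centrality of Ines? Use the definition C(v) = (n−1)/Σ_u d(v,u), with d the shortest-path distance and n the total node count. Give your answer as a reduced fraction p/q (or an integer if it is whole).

Distances from Ines: Bob:1, Carol:3, Daria:2, Fatima:3, Leo:3, Miro:2, Oskar:1, Pia:2, Rhea:2, Wendy:3. Sum = 22.
n = 11, so closeness = 10/22 = 5/11.

5/11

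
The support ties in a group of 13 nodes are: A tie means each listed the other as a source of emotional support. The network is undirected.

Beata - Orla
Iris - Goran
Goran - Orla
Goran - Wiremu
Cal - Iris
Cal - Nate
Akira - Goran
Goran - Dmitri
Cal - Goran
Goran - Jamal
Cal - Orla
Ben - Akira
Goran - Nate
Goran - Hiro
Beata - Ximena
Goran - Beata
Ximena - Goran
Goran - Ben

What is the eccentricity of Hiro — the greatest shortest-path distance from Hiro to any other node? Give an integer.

Distances from Hiro: Akira:2, Beata:2, Ben:2, Cal:2, Dmitri:2, Goran:1, Iris:2, Jamal:2, Nate:2, Orla:2, Wiremu:2, Ximena:2.
The largest is 2 (to Jamal, Nate, Ximena, Orla, Beata, Ben, Cal, Wiremu, Dmitri, Akira, and Iris), so the eccentricity of Hiro is 2.

2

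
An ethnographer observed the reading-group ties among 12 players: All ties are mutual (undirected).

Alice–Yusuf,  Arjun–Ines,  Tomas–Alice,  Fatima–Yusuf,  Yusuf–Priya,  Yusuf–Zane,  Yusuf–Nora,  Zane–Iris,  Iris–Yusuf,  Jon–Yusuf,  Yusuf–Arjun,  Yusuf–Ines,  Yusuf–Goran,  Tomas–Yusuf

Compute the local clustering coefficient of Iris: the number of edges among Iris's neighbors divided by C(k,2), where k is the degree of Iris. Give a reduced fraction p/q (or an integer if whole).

1

Iris's neighbors: Yusuf and Zane (k = 2).
Possible neighbor pairs: C(2,2) = 1. Edges among them: Yusuf–Zane → e = 1.
Clustering(Iris) = 1/1.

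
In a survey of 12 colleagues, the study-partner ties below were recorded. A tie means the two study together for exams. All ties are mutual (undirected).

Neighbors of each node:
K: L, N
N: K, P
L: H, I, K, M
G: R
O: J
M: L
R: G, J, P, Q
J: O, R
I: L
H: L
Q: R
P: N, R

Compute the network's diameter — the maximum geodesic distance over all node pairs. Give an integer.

7

Eccentricity of each node (its greatest distance to any other): G:6, H:7, I:7, J:6, K:5, L:6, M:7, N:4, O:7, P:4, Q:6, R:5.
The maximum eccentricity is 7, realized for instance by the pair M–O via M – L – K – N – P – R – J – O. So the diameter is 7.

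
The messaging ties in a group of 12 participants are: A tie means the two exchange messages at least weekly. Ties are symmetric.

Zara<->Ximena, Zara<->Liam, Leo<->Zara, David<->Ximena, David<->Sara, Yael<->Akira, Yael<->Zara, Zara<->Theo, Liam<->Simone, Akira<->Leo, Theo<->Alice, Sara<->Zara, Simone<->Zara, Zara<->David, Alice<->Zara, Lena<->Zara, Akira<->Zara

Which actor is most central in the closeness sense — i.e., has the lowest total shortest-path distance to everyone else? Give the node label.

Farness (sum of distances to all others) for each node — Akira:19, Alice:20, David:19, Lena:21, Leo:20, Liam:20, Sara:20, Simone:20, Theo:20, Ximena:20, Yael:20, Zara:11.
The smallest farness is 11, for Zara, so Zara has the highest closeness.

Zara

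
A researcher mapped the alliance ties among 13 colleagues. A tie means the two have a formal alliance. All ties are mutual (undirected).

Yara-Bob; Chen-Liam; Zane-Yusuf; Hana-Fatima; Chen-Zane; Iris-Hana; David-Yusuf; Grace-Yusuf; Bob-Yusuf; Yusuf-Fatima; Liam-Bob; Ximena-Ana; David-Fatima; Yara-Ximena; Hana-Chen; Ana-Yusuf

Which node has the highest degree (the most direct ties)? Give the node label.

Degrees — Ana:2, Bob:3, Chen:3, David:2, Fatima:3, Grace:1, Hana:3, Iris:1, Liam:2, Ximena:2, Yara:2, Yusuf:6, Zane:2.
The maximum is 6, attained only by Yusuf.

Yusuf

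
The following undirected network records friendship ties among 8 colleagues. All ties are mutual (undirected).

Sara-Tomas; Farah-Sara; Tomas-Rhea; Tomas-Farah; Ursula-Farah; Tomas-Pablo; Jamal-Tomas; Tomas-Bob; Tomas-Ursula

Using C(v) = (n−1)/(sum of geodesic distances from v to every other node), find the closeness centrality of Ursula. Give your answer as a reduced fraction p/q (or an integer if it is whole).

7/12

Distances from Ursula: Bob:2, Farah:1, Jamal:2, Pablo:2, Rhea:2, Sara:2, Tomas:1. Sum = 12.
n = 8, so closeness = 7/12.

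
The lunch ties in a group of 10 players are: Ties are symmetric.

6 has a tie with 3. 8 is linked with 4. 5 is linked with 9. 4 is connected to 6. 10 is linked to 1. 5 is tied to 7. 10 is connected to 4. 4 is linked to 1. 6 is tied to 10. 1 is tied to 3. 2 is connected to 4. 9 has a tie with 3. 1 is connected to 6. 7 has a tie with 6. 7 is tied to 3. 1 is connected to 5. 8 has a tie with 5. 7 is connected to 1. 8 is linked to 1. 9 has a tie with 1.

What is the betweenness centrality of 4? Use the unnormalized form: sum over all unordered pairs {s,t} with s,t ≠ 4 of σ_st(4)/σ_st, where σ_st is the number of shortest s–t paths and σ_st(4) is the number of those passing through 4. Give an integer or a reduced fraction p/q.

9

Pairs whose geodesics pass through 4 — 6–8: 1/2; 6–2: 1; 9–2: 1; 3–2: 2/2; 5–2: 2/2; 8–2: 1; 8–10: 1/2; 7–2: 2/2; 1–2: 1; 2–10: 1.
All other pairs contribute 0.
Summing the contributions gives betweenness(4) = 9.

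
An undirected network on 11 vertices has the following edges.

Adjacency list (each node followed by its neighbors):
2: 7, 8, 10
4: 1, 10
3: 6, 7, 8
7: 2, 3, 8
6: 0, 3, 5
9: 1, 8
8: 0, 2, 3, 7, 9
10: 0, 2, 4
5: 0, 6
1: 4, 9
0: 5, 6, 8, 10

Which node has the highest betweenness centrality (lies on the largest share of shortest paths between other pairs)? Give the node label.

Unnormalized betweenness of each node: 0:191/15, 1:28/15, 2:61/15, 3:10/3, 4:19/6, 5:0, 6:49/20, 7:6/5, 8:239/15, 9:57/10, 10:191/20.
8 has the largest value, 239/15, making it the main broker — the node through which the most shortest paths run.

8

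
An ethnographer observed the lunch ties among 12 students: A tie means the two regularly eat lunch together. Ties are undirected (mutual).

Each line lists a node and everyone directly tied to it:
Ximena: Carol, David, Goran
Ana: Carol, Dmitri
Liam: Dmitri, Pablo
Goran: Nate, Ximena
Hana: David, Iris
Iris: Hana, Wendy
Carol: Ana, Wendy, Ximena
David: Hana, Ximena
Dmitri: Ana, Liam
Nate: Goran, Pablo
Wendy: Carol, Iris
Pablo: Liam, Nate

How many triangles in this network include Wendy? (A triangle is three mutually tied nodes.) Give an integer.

Wendy's neighbors are Carol and Iris, but none of them are tied to each other, so no triangle contains Wendy.

0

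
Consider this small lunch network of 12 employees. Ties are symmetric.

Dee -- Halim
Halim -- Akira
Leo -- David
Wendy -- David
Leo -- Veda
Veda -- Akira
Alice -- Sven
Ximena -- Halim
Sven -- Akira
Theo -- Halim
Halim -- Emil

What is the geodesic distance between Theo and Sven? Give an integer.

One shortest route is Theo – Halim – Akira – Sven, which uses 3 edges, and at distance 2 from Theo we only reach {Akira, Dee, Emil, Ximena}, which does not include Sven. So d(Theo,Sven) = 3.

3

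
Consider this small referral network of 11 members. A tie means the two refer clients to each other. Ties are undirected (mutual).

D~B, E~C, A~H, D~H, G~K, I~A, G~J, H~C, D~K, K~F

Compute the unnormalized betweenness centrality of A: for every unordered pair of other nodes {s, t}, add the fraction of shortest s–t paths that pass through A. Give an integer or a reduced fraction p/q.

9

Pairs whose geodesics pass through A — E–I: 1; K–I: 1; H–I: 1; D–I: 1; J–I: 1; C–I: 1; I–B: 1; I–F: 1; I–G: 1.
All other pairs contribute 0.
Summing the contributions gives betweenness(A) = 9.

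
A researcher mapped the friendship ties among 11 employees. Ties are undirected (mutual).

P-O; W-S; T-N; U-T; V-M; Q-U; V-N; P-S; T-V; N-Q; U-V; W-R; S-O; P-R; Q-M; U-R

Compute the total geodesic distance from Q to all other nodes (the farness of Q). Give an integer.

Distances from Q: M:1, N:1, O:4, P:3, R:2, S:4, T:2, U:1, V:2, W:3.
Sum = 1 + 1 + 4 + 3 + 2 + 4 + 2 + 1 + 2 + 3 = 23.

23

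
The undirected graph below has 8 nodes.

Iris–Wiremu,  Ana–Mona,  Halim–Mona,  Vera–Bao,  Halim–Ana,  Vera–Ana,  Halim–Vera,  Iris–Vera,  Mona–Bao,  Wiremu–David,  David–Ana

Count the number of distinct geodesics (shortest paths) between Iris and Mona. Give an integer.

The shortest distance is 3. The length-3 paths are: Iris–Vera–Ana–Mona; Iris–Vera–Halim–Mona; Iris–Vera–Bao–Mona.
That gives 3 distinct shortest paths.

3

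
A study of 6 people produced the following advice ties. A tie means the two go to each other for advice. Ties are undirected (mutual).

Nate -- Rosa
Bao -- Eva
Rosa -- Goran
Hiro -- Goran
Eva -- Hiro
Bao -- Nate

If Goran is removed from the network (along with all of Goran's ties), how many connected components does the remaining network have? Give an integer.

1

Goran's neighbors (Hiro and Rosa) remain reachable from one another through other ties, so the rest of the network stays in one piece.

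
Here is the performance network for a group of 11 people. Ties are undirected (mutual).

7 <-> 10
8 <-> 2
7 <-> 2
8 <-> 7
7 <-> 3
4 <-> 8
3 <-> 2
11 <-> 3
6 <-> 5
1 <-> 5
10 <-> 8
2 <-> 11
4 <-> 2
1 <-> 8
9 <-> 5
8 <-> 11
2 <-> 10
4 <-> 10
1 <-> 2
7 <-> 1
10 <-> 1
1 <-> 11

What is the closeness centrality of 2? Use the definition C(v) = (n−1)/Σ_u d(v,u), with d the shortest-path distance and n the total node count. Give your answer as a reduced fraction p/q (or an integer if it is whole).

2/3

Distances from 2: 1:1, 3:1, 4:1, 5:2, 6:3, 7:1, 8:1, 9:3, 10:1, 11:1. Sum = 15.
n = 11, so closeness = 10/15 = 2/3.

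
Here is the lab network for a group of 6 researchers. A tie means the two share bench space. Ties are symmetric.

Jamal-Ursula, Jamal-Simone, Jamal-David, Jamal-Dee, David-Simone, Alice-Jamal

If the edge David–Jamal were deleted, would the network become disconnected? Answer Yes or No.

No

Even without that edge, David still reaches Jamal via David – Simone – Jamal, so the network stays connected. Not a bridge.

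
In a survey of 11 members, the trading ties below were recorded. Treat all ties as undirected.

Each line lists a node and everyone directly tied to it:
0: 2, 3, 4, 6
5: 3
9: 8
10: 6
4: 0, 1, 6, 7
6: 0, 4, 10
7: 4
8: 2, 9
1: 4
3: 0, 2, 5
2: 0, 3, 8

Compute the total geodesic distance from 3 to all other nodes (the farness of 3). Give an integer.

Distances from 3: 0:1, 1:3, 2:1, 4:2, 5:1, 6:2, 7:3, 8:2, 9:3, 10:3.
Sum = 1 + 3 + 1 + 2 + 1 + 2 + 3 + 2 + 3 + 3 = 21.

21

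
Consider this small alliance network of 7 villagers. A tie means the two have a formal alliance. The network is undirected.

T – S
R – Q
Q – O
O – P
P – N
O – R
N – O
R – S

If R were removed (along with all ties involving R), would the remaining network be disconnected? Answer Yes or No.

Removing R leaves {N, O, P, and Q} with no path to {S and T}, so the network splits into 2 components. R is a cut vertex.

Yes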